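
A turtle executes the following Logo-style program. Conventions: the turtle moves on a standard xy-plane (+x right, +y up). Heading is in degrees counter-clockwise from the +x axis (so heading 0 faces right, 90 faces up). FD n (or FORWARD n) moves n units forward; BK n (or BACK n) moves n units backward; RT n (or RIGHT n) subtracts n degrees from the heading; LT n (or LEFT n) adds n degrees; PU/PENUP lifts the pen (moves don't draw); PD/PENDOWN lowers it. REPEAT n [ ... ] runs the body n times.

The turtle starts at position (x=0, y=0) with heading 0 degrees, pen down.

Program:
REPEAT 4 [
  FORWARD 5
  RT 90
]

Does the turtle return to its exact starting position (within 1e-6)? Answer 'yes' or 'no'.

Answer: yes

Derivation:
Executing turtle program step by step:
Start: pos=(0,0), heading=0, pen down
REPEAT 4 [
  -- iteration 1/4 --
  FD 5: (0,0) -> (5,0) [heading=0, draw]
  RT 90: heading 0 -> 270
  -- iteration 2/4 --
  FD 5: (5,0) -> (5,-5) [heading=270, draw]
  RT 90: heading 270 -> 180
  -- iteration 3/4 --
  FD 5: (5,-5) -> (0,-5) [heading=180, draw]
  RT 90: heading 180 -> 90
  -- iteration 4/4 --
  FD 5: (0,-5) -> (0,0) [heading=90, draw]
  RT 90: heading 90 -> 0
]
Final: pos=(0,0), heading=0, 4 segment(s) drawn

Start position: (0, 0)
Final position: (0, 0)
Distance = 0; < 1e-6 -> CLOSED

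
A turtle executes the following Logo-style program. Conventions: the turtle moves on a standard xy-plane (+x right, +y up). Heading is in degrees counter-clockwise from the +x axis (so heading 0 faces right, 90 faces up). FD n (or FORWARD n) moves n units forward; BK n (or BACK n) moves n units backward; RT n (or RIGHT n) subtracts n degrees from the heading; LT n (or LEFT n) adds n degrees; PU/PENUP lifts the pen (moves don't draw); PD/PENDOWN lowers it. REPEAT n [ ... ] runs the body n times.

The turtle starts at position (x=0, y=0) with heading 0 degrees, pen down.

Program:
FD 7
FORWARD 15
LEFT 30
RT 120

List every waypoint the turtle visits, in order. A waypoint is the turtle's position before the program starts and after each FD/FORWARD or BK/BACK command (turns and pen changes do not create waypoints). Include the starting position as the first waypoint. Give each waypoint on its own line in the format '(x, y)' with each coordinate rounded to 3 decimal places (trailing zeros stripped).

Answer: (0, 0)
(7, 0)
(22, 0)

Derivation:
Executing turtle program step by step:
Start: pos=(0,0), heading=0, pen down
FD 7: (0,0) -> (7,0) [heading=0, draw]
FD 15: (7,0) -> (22,0) [heading=0, draw]
LT 30: heading 0 -> 30
RT 120: heading 30 -> 270
Final: pos=(22,0), heading=270, 2 segment(s) drawn
Waypoints (3 total):
(0, 0)
(7, 0)
(22, 0)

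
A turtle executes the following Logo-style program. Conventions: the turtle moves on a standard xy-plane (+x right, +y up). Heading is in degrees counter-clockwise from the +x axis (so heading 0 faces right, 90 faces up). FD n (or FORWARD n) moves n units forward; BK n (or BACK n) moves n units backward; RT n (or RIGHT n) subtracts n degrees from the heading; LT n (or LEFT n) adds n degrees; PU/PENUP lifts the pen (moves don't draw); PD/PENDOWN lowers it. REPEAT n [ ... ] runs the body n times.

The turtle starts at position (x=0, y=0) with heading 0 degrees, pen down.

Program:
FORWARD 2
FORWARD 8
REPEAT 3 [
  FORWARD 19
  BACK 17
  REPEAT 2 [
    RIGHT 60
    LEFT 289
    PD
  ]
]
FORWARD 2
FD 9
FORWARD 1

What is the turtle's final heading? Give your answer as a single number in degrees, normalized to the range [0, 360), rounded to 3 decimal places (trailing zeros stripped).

Answer: 294

Derivation:
Executing turtle program step by step:
Start: pos=(0,0), heading=0, pen down
FD 2: (0,0) -> (2,0) [heading=0, draw]
FD 8: (2,0) -> (10,0) [heading=0, draw]
REPEAT 3 [
  -- iteration 1/3 --
  FD 19: (10,0) -> (29,0) [heading=0, draw]
  BK 17: (29,0) -> (12,0) [heading=0, draw]
  REPEAT 2 [
    -- iteration 1/2 --
    RT 60: heading 0 -> 300
    LT 289: heading 300 -> 229
    PD: pen down
    -- iteration 2/2 --
    RT 60: heading 229 -> 169
    LT 289: heading 169 -> 98
    PD: pen down
  ]
  -- iteration 2/3 --
  FD 19: (12,0) -> (9.356,18.815) [heading=98, draw]
  BK 17: (9.356,18.815) -> (11.722,1.981) [heading=98, draw]
  REPEAT 2 [
    -- iteration 1/2 --
    RT 60: heading 98 -> 38
    LT 289: heading 38 -> 327
    PD: pen down
    -- iteration 2/2 --
    RT 60: heading 327 -> 267
    LT 289: heading 267 -> 196
    PD: pen down
  ]
  -- iteration 3/3 --
  FD 19: (11.722,1.981) -> (-6.542,-3.257) [heading=196, draw]
  BK 17: (-6.542,-3.257) -> (9.799,1.429) [heading=196, draw]
  REPEAT 2 [
    -- iteration 1/2 --
    RT 60: heading 196 -> 136
    LT 289: heading 136 -> 65
    PD: pen down
    -- iteration 2/2 --
    RT 60: heading 65 -> 5
    LT 289: heading 5 -> 294
    PD: pen down
  ]
]
FD 2: (9.799,1.429) -> (10.613,-0.398) [heading=294, draw]
FD 9: (10.613,-0.398) -> (14.273,-8.62) [heading=294, draw]
FD 1: (14.273,-8.62) -> (14.68,-9.533) [heading=294, draw]
Final: pos=(14.68,-9.533), heading=294, 11 segment(s) drawn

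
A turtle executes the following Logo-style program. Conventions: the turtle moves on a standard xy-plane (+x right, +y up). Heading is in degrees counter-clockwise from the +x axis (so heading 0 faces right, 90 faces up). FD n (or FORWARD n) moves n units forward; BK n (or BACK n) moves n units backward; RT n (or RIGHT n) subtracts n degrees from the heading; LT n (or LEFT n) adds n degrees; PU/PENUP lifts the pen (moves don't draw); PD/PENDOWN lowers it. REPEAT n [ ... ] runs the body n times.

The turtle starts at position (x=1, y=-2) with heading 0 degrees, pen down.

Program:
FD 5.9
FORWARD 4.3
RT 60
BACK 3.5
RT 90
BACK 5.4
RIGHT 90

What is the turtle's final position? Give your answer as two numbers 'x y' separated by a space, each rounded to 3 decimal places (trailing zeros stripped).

Answer: 14.127 3.731

Derivation:
Executing turtle program step by step:
Start: pos=(1,-2), heading=0, pen down
FD 5.9: (1,-2) -> (6.9,-2) [heading=0, draw]
FD 4.3: (6.9,-2) -> (11.2,-2) [heading=0, draw]
RT 60: heading 0 -> 300
BK 3.5: (11.2,-2) -> (9.45,1.031) [heading=300, draw]
RT 90: heading 300 -> 210
BK 5.4: (9.45,1.031) -> (14.127,3.731) [heading=210, draw]
RT 90: heading 210 -> 120
Final: pos=(14.127,3.731), heading=120, 4 segment(s) drawn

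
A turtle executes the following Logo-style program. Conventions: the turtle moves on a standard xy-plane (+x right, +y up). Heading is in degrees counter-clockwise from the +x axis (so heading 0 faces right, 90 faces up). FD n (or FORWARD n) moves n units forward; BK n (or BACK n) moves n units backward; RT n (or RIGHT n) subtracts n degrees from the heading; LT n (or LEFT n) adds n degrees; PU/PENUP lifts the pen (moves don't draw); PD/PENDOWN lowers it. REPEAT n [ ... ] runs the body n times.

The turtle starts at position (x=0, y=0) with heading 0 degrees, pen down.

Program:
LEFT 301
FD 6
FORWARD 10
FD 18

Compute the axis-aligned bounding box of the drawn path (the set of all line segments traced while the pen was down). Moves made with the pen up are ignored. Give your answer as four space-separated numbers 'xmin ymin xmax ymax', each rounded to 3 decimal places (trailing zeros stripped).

Executing turtle program step by step:
Start: pos=(0,0), heading=0, pen down
LT 301: heading 0 -> 301
FD 6: (0,0) -> (3.09,-5.143) [heading=301, draw]
FD 10: (3.09,-5.143) -> (8.241,-13.715) [heading=301, draw]
FD 18: (8.241,-13.715) -> (17.511,-29.144) [heading=301, draw]
Final: pos=(17.511,-29.144), heading=301, 3 segment(s) drawn

Segment endpoints: x in {0, 3.09, 8.241, 17.511}, y in {-29.144, -13.715, -5.143, 0}
xmin=0, ymin=-29.144, xmax=17.511, ymax=0

Answer: 0 -29.144 17.511 0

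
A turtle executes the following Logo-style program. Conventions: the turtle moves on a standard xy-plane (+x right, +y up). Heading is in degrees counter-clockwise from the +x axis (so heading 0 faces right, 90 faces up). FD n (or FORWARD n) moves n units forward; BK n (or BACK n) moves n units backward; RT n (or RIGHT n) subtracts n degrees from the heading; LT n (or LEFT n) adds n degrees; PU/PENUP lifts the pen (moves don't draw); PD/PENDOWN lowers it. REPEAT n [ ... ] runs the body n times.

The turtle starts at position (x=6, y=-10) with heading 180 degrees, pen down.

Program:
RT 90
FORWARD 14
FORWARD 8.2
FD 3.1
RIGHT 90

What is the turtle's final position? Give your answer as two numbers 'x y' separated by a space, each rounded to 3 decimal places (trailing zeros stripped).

Executing turtle program step by step:
Start: pos=(6,-10), heading=180, pen down
RT 90: heading 180 -> 90
FD 14: (6,-10) -> (6,4) [heading=90, draw]
FD 8.2: (6,4) -> (6,12.2) [heading=90, draw]
FD 3.1: (6,12.2) -> (6,15.3) [heading=90, draw]
RT 90: heading 90 -> 0
Final: pos=(6,15.3), heading=0, 3 segment(s) drawn

Answer: 6 15.3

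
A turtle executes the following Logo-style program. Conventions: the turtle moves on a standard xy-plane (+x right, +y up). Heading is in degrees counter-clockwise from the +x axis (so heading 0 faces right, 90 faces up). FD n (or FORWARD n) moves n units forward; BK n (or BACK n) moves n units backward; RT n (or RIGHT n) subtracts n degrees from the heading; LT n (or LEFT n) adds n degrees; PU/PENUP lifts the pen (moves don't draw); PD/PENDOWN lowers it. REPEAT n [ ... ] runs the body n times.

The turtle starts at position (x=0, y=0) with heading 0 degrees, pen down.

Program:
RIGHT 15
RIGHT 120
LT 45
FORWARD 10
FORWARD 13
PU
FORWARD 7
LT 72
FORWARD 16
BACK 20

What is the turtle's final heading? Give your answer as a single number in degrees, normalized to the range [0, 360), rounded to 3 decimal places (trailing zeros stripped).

Answer: 342

Derivation:
Executing turtle program step by step:
Start: pos=(0,0), heading=0, pen down
RT 15: heading 0 -> 345
RT 120: heading 345 -> 225
LT 45: heading 225 -> 270
FD 10: (0,0) -> (0,-10) [heading=270, draw]
FD 13: (0,-10) -> (0,-23) [heading=270, draw]
PU: pen up
FD 7: (0,-23) -> (0,-30) [heading=270, move]
LT 72: heading 270 -> 342
FD 16: (0,-30) -> (15.217,-34.944) [heading=342, move]
BK 20: (15.217,-34.944) -> (-3.804,-28.764) [heading=342, move]
Final: pos=(-3.804,-28.764), heading=342, 2 segment(s) drawn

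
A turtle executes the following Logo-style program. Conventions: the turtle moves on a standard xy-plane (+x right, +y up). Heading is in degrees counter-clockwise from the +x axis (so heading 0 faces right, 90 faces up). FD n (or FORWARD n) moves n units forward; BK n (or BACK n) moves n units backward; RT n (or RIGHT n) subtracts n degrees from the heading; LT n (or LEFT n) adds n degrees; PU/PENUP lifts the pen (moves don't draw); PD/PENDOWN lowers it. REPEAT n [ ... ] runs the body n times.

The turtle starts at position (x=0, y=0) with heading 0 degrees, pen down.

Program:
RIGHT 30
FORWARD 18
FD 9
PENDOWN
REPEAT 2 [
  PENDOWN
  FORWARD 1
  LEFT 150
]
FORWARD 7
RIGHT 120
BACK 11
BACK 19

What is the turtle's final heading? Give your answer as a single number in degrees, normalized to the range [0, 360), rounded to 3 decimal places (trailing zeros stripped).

Executing turtle program step by step:
Start: pos=(0,0), heading=0, pen down
RT 30: heading 0 -> 330
FD 18: (0,0) -> (15.588,-9) [heading=330, draw]
FD 9: (15.588,-9) -> (23.383,-13.5) [heading=330, draw]
PD: pen down
REPEAT 2 [
  -- iteration 1/2 --
  PD: pen down
  FD 1: (23.383,-13.5) -> (24.249,-14) [heading=330, draw]
  LT 150: heading 330 -> 120
  -- iteration 2/2 --
  PD: pen down
  FD 1: (24.249,-14) -> (23.749,-13.134) [heading=120, draw]
  LT 150: heading 120 -> 270
]
FD 7: (23.749,-13.134) -> (23.749,-20.134) [heading=270, draw]
RT 120: heading 270 -> 150
BK 11: (23.749,-20.134) -> (33.275,-25.634) [heading=150, draw]
BK 19: (33.275,-25.634) -> (49.729,-35.134) [heading=150, draw]
Final: pos=(49.729,-35.134), heading=150, 7 segment(s) drawn

Answer: 150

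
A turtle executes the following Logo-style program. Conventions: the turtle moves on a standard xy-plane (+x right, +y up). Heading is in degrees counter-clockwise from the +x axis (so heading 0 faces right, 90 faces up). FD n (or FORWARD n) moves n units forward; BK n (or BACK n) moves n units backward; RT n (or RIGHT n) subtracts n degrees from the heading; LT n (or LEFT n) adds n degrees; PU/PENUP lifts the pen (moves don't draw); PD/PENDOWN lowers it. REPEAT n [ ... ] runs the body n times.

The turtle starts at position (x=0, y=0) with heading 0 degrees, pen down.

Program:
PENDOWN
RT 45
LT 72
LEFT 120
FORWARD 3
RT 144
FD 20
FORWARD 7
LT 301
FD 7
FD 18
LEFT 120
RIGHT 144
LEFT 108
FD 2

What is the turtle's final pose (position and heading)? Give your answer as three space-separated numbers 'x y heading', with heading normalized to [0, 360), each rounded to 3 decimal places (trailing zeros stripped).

Executing turtle program step by step:
Start: pos=(0,0), heading=0, pen down
PD: pen down
RT 45: heading 0 -> 315
LT 72: heading 315 -> 27
LT 120: heading 27 -> 147
FD 3: (0,0) -> (-2.516,1.634) [heading=147, draw]
RT 144: heading 147 -> 3
FD 20: (-2.516,1.634) -> (17.457,2.681) [heading=3, draw]
FD 7: (17.457,2.681) -> (24.447,3.047) [heading=3, draw]
LT 301: heading 3 -> 304
FD 7: (24.447,3.047) -> (28.361,-2.756) [heading=304, draw]
FD 18: (28.361,-2.756) -> (38.427,-17.679) [heading=304, draw]
LT 120: heading 304 -> 64
RT 144: heading 64 -> 280
LT 108: heading 280 -> 28
FD 2: (38.427,-17.679) -> (40.193,-16.74) [heading=28, draw]
Final: pos=(40.193,-16.74), heading=28, 6 segment(s) drawn

Answer: 40.193 -16.74 28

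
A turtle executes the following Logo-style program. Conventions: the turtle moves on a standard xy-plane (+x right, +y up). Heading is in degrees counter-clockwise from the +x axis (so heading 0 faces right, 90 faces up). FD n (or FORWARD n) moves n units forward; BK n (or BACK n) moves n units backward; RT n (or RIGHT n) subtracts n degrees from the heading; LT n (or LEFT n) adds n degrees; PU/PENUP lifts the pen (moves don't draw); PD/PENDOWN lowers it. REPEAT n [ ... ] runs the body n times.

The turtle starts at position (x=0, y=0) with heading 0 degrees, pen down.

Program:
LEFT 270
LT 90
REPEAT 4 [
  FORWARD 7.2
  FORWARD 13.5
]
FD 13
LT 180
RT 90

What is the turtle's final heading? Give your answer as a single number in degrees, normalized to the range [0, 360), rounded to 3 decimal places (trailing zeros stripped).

Answer: 90

Derivation:
Executing turtle program step by step:
Start: pos=(0,0), heading=0, pen down
LT 270: heading 0 -> 270
LT 90: heading 270 -> 0
REPEAT 4 [
  -- iteration 1/4 --
  FD 7.2: (0,0) -> (7.2,0) [heading=0, draw]
  FD 13.5: (7.2,0) -> (20.7,0) [heading=0, draw]
  -- iteration 2/4 --
  FD 7.2: (20.7,0) -> (27.9,0) [heading=0, draw]
  FD 13.5: (27.9,0) -> (41.4,0) [heading=0, draw]
  -- iteration 3/4 --
  FD 7.2: (41.4,0) -> (48.6,0) [heading=0, draw]
  FD 13.5: (48.6,0) -> (62.1,0) [heading=0, draw]
  -- iteration 4/4 --
  FD 7.2: (62.1,0) -> (69.3,0) [heading=0, draw]
  FD 13.5: (69.3,0) -> (82.8,0) [heading=0, draw]
]
FD 13: (82.8,0) -> (95.8,0) [heading=0, draw]
LT 180: heading 0 -> 180
RT 90: heading 180 -> 90
Final: pos=(95.8,0), heading=90, 9 segment(s) drawn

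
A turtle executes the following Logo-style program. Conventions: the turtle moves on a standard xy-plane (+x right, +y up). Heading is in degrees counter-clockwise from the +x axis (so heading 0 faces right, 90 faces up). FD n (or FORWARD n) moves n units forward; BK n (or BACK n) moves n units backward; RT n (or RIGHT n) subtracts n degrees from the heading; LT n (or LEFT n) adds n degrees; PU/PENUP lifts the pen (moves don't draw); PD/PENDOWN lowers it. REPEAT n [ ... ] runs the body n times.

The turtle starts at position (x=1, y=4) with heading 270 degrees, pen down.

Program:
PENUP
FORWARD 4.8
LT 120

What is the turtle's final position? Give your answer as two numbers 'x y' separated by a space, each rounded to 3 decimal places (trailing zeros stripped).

Answer: 1 -0.8

Derivation:
Executing turtle program step by step:
Start: pos=(1,4), heading=270, pen down
PU: pen up
FD 4.8: (1,4) -> (1,-0.8) [heading=270, move]
LT 120: heading 270 -> 30
Final: pos=(1,-0.8), heading=30, 0 segment(s) drawn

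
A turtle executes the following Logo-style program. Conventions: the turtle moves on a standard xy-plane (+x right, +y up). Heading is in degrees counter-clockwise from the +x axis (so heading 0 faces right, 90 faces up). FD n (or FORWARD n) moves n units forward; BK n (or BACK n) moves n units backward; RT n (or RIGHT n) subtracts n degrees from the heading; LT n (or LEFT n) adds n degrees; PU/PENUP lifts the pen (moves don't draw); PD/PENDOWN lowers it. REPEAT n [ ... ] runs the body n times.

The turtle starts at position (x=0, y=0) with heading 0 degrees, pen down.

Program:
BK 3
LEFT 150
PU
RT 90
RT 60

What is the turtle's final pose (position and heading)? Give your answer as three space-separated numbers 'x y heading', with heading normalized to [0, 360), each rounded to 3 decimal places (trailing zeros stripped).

Executing turtle program step by step:
Start: pos=(0,0), heading=0, pen down
BK 3: (0,0) -> (-3,0) [heading=0, draw]
LT 150: heading 0 -> 150
PU: pen up
RT 90: heading 150 -> 60
RT 60: heading 60 -> 0
Final: pos=(-3,0), heading=0, 1 segment(s) drawn

Answer: -3 0 0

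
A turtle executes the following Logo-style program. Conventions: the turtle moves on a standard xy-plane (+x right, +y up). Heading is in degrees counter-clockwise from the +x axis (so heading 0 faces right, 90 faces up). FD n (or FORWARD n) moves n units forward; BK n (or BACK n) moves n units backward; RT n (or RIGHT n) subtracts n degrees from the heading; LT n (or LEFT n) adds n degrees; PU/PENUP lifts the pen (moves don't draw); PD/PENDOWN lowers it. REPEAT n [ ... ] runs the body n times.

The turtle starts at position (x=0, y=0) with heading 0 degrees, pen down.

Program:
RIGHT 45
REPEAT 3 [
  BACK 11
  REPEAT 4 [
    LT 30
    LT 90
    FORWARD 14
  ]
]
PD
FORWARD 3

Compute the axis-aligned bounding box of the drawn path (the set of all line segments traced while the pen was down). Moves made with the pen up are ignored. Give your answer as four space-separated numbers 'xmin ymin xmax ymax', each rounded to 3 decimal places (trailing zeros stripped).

Answer: -20.525 -2.847 3.623 21.301

Derivation:
Executing turtle program step by step:
Start: pos=(0,0), heading=0, pen down
RT 45: heading 0 -> 315
REPEAT 3 [
  -- iteration 1/3 --
  BK 11: (0,0) -> (-7.778,7.778) [heading=315, draw]
  REPEAT 4 [
    -- iteration 1/4 --
    LT 30: heading 315 -> 345
    LT 90: heading 345 -> 75
    FD 14: (-7.778,7.778) -> (-4.155,21.301) [heading=75, draw]
    -- iteration 2/4 --
    LT 30: heading 75 -> 105
    LT 90: heading 105 -> 195
    FD 14: (-4.155,21.301) -> (-17.678,17.678) [heading=195, draw]
    -- iteration 3/4 --
    LT 30: heading 195 -> 225
    LT 90: heading 225 -> 315
    FD 14: (-17.678,17.678) -> (-7.778,7.778) [heading=315, draw]
    -- iteration 4/4 --
    LT 30: heading 315 -> 345
    LT 90: heading 345 -> 75
    FD 14: (-7.778,7.778) -> (-4.155,21.301) [heading=75, draw]
  ]
  -- iteration 2/3 --
  BK 11: (-4.155,21.301) -> (-7.002,10.676) [heading=75, draw]
  REPEAT 4 [
    -- iteration 1/4 --
    LT 30: heading 75 -> 105
    LT 90: heading 105 -> 195
    FD 14: (-7.002,10.676) -> (-20.525,7.052) [heading=195, draw]
    -- iteration 2/4 --
    LT 30: heading 195 -> 225
    LT 90: heading 225 -> 315
    FD 14: (-20.525,7.052) -> (-10.625,-2.847) [heading=315, draw]
    -- iteration 3/4 --
    LT 30: heading 315 -> 345
    LT 90: heading 345 -> 75
    FD 14: (-10.625,-2.847) -> (-7.002,10.676) [heading=75, draw]
    -- iteration 4/4 --
    LT 30: heading 75 -> 105
    LT 90: heading 105 -> 195
    FD 14: (-7.002,10.676) -> (-20.525,7.052) [heading=195, draw]
  ]
  -- iteration 3/3 --
  BK 11: (-20.525,7.052) -> (-9.899,9.899) [heading=195, draw]
  REPEAT 4 [
    -- iteration 1/4 --
    LT 30: heading 195 -> 225
    LT 90: heading 225 -> 315
    FD 14: (-9.899,9.899) -> (0,0) [heading=315, draw]
    -- iteration 2/4 --
    LT 30: heading 315 -> 345
    LT 90: heading 345 -> 75
    FD 14: (0,0) -> (3.623,13.523) [heading=75, draw]
    -- iteration 3/4 --
    LT 30: heading 75 -> 105
    LT 90: heading 105 -> 195
    FD 14: (3.623,13.523) -> (-9.899,9.899) [heading=195, draw]
    -- iteration 4/4 --
    LT 30: heading 195 -> 225
    LT 90: heading 225 -> 315
    FD 14: (-9.899,9.899) -> (0,0) [heading=315, draw]
  ]
]
PD: pen down
FD 3: (0,0) -> (2.121,-2.121) [heading=315, draw]
Final: pos=(2.121,-2.121), heading=315, 16 segment(s) drawn

Segment endpoints: x in {-20.525, -20.525, -17.678, -10.625, -9.899, -9.899, -7.778, -7.778, -7.002, -7.002, -4.155, -4.155, 0, 0, 0, 2.121, 3.623}, y in {-2.847, -2.121, 0, 0, 0, 7.052, 7.052, 7.778, 7.778, 9.899, 9.899, 10.676, 10.676, 13.523, 17.678, 21.301, 21.301}
xmin=-20.525, ymin=-2.847, xmax=3.623, ymax=21.301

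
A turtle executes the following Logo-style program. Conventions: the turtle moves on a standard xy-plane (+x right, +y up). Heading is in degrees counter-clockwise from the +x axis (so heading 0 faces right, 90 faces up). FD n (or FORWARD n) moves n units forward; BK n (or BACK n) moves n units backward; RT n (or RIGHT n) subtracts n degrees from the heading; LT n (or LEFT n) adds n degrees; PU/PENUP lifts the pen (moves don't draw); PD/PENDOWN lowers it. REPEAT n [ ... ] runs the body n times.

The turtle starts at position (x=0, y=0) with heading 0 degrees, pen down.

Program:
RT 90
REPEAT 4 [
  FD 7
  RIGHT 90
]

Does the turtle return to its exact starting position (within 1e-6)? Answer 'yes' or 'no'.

Executing turtle program step by step:
Start: pos=(0,0), heading=0, pen down
RT 90: heading 0 -> 270
REPEAT 4 [
  -- iteration 1/4 --
  FD 7: (0,0) -> (0,-7) [heading=270, draw]
  RT 90: heading 270 -> 180
  -- iteration 2/4 --
  FD 7: (0,-7) -> (-7,-7) [heading=180, draw]
  RT 90: heading 180 -> 90
  -- iteration 3/4 --
  FD 7: (-7,-7) -> (-7,0) [heading=90, draw]
  RT 90: heading 90 -> 0
  -- iteration 4/4 --
  FD 7: (-7,0) -> (0,0) [heading=0, draw]
  RT 90: heading 0 -> 270
]
Final: pos=(0,0), heading=270, 4 segment(s) drawn

Start position: (0, 0)
Final position: (0, 0)
Distance = 0; < 1e-6 -> CLOSED

Answer: yes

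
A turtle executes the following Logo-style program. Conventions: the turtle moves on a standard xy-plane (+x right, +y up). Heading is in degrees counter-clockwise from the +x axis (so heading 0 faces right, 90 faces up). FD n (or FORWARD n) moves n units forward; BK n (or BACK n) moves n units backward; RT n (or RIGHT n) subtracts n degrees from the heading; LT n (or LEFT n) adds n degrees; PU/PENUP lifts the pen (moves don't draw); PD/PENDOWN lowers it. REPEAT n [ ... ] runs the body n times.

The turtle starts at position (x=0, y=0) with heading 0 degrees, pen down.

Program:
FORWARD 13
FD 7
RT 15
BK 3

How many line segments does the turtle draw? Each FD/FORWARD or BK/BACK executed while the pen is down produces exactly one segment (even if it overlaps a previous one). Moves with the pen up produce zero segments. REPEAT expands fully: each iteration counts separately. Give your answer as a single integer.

Answer: 3

Derivation:
Executing turtle program step by step:
Start: pos=(0,0), heading=0, pen down
FD 13: (0,0) -> (13,0) [heading=0, draw]
FD 7: (13,0) -> (20,0) [heading=0, draw]
RT 15: heading 0 -> 345
BK 3: (20,0) -> (17.102,0.776) [heading=345, draw]
Final: pos=(17.102,0.776), heading=345, 3 segment(s) drawn
Segments drawn: 3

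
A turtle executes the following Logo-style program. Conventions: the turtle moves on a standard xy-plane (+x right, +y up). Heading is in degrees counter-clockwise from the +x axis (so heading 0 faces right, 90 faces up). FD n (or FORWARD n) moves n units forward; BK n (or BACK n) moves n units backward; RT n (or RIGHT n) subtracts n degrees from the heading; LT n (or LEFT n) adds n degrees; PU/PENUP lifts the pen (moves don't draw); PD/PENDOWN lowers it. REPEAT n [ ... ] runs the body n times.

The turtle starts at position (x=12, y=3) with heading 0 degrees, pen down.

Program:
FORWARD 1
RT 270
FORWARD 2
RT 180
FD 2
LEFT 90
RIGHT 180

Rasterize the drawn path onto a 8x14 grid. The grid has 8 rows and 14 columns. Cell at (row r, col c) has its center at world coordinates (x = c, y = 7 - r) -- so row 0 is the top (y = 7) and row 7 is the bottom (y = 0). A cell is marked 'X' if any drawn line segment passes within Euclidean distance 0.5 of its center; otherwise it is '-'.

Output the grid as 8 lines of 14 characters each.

Segment 0: (12,3) -> (13,3)
Segment 1: (13,3) -> (13,5)
Segment 2: (13,5) -> (13,3)

Answer: --------------
--------------
-------------X
-------------X
------------XX
--------------
--------------
--------------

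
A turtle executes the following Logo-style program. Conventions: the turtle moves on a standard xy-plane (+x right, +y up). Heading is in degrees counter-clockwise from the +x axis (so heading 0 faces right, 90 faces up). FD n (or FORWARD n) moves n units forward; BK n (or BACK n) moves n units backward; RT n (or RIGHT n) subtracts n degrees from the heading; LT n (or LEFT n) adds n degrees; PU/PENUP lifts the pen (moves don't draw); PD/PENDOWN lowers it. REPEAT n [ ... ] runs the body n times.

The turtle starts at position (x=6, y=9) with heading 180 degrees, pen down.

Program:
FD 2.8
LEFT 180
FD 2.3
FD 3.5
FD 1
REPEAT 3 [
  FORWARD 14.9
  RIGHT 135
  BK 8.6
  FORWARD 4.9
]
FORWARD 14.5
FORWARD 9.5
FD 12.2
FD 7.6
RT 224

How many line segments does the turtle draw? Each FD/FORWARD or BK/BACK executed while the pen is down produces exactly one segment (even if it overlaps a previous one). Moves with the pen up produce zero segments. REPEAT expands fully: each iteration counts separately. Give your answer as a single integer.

Answer: 17

Derivation:
Executing turtle program step by step:
Start: pos=(6,9), heading=180, pen down
FD 2.8: (6,9) -> (3.2,9) [heading=180, draw]
LT 180: heading 180 -> 0
FD 2.3: (3.2,9) -> (5.5,9) [heading=0, draw]
FD 3.5: (5.5,9) -> (9,9) [heading=0, draw]
FD 1: (9,9) -> (10,9) [heading=0, draw]
REPEAT 3 [
  -- iteration 1/3 --
  FD 14.9: (10,9) -> (24.9,9) [heading=0, draw]
  RT 135: heading 0 -> 225
  BK 8.6: (24.9,9) -> (30.981,15.081) [heading=225, draw]
  FD 4.9: (30.981,15.081) -> (27.516,11.616) [heading=225, draw]
  -- iteration 2/3 --
  FD 14.9: (27.516,11.616) -> (16.98,1.08) [heading=225, draw]
  RT 135: heading 225 -> 90
  BK 8.6: (16.98,1.08) -> (16.98,-7.52) [heading=90, draw]
  FD 4.9: (16.98,-7.52) -> (16.98,-2.62) [heading=90, draw]
  -- iteration 3/3 --
  FD 14.9: (16.98,-2.62) -> (16.98,12.28) [heading=90, draw]
  RT 135: heading 90 -> 315
  BK 8.6: (16.98,12.28) -> (10.899,18.362) [heading=315, draw]
  FD 4.9: (10.899,18.362) -> (14.364,14.897) [heading=315, draw]
]
FD 14.5: (14.364,14.897) -> (24.617,4.644) [heading=315, draw]
FD 9.5: (24.617,4.644) -> (31.335,-2.074) [heading=315, draw]
FD 12.2: (31.335,-2.074) -> (39.961,-10.701) [heading=315, draw]
FD 7.6: (39.961,-10.701) -> (45.335,-16.075) [heading=315, draw]
RT 224: heading 315 -> 91
Final: pos=(45.335,-16.075), heading=91, 17 segment(s) drawn
Segments drawn: 17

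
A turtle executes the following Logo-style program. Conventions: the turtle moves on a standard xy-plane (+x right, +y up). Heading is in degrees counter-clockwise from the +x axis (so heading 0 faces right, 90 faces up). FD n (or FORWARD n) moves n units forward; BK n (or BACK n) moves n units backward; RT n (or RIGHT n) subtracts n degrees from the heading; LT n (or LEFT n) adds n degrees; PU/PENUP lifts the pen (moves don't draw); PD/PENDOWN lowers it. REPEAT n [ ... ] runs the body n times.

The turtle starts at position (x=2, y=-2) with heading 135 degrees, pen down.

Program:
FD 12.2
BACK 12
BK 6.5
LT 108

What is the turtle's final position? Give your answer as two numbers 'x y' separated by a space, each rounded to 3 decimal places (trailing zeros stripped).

Answer: 6.455 -6.455

Derivation:
Executing turtle program step by step:
Start: pos=(2,-2), heading=135, pen down
FD 12.2: (2,-2) -> (-6.627,6.627) [heading=135, draw]
BK 12: (-6.627,6.627) -> (1.859,-1.859) [heading=135, draw]
BK 6.5: (1.859,-1.859) -> (6.455,-6.455) [heading=135, draw]
LT 108: heading 135 -> 243
Final: pos=(6.455,-6.455), heading=243, 3 segment(s) drawn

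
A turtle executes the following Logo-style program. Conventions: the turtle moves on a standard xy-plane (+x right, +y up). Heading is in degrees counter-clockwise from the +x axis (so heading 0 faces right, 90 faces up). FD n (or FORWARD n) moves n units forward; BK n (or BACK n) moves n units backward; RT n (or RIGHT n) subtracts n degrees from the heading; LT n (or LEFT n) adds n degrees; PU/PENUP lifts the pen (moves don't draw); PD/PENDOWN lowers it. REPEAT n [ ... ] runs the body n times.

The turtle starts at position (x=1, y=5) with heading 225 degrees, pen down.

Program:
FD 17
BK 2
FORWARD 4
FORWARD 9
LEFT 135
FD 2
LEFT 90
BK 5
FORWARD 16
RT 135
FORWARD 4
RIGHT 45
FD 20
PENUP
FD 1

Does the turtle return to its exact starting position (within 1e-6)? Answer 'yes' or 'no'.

Executing turtle program step by step:
Start: pos=(1,5), heading=225, pen down
FD 17: (1,5) -> (-11.021,-7.021) [heading=225, draw]
BK 2: (-11.021,-7.021) -> (-9.607,-5.607) [heading=225, draw]
FD 4: (-9.607,-5.607) -> (-12.435,-8.435) [heading=225, draw]
FD 9: (-12.435,-8.435) -> (-18.799,-14.799) [heading=225, draw]
LT 135: heading 225 -> 0
FD 2: (-18.799,-14.799) -> (-16.799,-14.799) [heading=0, draw]
LT 90: heading 0 -> 90
BK 5: (-16.799,-14.799) -> (-16.799,-19.799) [heading=90, draw]
FD 16: (-16.799,-19.799) -> (-16.799,-3.799) [heading=90, draw]
RT 135: heading 90 -> 315
FD 4: (-16.799,-3.799) -> (-13.971,-6.627) [heading=315, draw]
RT 45: heading 315 -> 270
FD 20: (-13.971,-6.627) -> (-13.971,-26.627) [heading=270, draw]
PU: pen up
FD 1: (-13.971,-26.627) -> (-13.971,-27.627) [heading=270, move]
Final: pos=(-13.971,-27.627), heading=270, 9 segment(s) drawn

Start position: (1, 5)
Final position: (-13.971, -27.627)
Distance = 35.898; >= 1e-6 -> NOT closed

Answer: no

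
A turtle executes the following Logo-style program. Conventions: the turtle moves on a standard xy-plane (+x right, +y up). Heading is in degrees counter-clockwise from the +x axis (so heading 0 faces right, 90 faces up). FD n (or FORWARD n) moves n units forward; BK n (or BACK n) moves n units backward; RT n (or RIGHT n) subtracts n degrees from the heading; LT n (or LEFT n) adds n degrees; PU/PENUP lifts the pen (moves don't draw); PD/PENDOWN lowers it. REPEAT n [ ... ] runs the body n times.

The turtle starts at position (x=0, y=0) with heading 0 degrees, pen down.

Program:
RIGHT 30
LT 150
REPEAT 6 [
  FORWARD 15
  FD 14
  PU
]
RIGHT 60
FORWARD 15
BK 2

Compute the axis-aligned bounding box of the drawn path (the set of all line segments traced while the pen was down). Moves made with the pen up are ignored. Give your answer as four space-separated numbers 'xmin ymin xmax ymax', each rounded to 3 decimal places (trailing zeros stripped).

Answer: -14.5 0 0 25.115

Derivation:
Executing turtle program step by step:
Start: pos=(0,0), heading=0, pen down
RT 30: heading 0 -> 330
LT 150: heading 330 -> 120
REPEAT 6 [
  -- iteration 1/6 --
  FD 15: (0,0) -> (-7.5,12.99) [heading=120, draw]
  FD 14: (-7.5,12.99) -> (-14.5,25.115) [heading=120, draw]
  PU: pen up
  -- iteration 2/6 --
  FD 15: (-14.5,25.115) -> (-22,38.105) [heading=120, move]
  FD 14: (-22,38.105) -> (-29,50.229) [heading=120, move]
  PU: pen up
  -- iteration 3/6 --
  FD 15: (-29,50.229) -> (-36.5,63.22) [heading=120, move]
  FD 14: (-36.5,63.22) -> (-43.5,75.344) [heading=120, move]
  PU: pen up
  -- iteration 4/6 --
  FD 15: (-43.5,75.344) -> (-51,88.335) [heading=120, move]
  FD 14: (-51,88.335) -> (-58,100.459) [heading=120, move]
  PU: pen up
  -- iteration 5/6 --
  FD 15: (-58,100.459) -> (-65.5,113.449) [heading=120, move]
  FD 14: (-65.5,113.449) -> (-72.5,125.574) [heading=120, move]
  PU: pen up
  -- iteration 6/6 --
  FD 15: (-72.5,125.574) -> (-80,138.564) [heading=120, move]
  FD 14: (-80,138.564) -> (-87,150.688) [heading=120, move]
  PU: pen up
]
RT 60: heading 120 -> 60
FD 15: (-87,150.688) -> (-79.5,163.679) [heading=60, move]
BK 2: (-79.5,163.679) -> (-80.5,161.947) [heading=60, move]
Final: pos=(-80.5,161.947), heading=60, 2 segment(s) drawn

Segment endpoints: x in {-14.5, -7.5, 0}, y in {0, 12.99, 25.115}
xmin=-14.5, ymin=0, xmax=0, ymax=25.115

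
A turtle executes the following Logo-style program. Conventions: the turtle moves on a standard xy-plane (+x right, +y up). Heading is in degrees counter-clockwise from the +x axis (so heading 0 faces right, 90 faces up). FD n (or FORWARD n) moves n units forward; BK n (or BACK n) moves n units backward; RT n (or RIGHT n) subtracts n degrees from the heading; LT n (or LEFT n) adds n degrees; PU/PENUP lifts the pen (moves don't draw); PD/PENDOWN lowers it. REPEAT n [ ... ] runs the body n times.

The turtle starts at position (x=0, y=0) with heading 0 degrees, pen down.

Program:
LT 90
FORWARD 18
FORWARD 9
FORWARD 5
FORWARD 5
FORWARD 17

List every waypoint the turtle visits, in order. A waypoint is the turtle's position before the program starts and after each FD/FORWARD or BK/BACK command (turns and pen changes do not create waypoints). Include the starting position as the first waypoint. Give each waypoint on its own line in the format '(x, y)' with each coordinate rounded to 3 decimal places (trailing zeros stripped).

Executing turtle program step by step:
Start: pos=(0,0), heading=0, pen down
LT 90: heading 0 -> 90
FD 18: (0,0) -> (0,18) [heading=90, draw]
FD 9: (0,18) -> (0,27) [heading=90, draw]
FD 5: (0,27) -> (0,32) [heading=90, draw]
FD 5: (0,32) -> (0,37) [heading=90, draw]
FD 17: (0,37) -> (0,54) [heading=90, draw]
Final: pos=(0,54), heading=90, 5 segment(s) drawn
Waypoints (6 total):
(0, 0)
(0, 18)
(0, 27)
(0, 32)
(0, 37)
(0, 54)

Answer: (0, 0)
(0, 18)
(0, 27)
(0, 32)
(0, 37)
(0, 54)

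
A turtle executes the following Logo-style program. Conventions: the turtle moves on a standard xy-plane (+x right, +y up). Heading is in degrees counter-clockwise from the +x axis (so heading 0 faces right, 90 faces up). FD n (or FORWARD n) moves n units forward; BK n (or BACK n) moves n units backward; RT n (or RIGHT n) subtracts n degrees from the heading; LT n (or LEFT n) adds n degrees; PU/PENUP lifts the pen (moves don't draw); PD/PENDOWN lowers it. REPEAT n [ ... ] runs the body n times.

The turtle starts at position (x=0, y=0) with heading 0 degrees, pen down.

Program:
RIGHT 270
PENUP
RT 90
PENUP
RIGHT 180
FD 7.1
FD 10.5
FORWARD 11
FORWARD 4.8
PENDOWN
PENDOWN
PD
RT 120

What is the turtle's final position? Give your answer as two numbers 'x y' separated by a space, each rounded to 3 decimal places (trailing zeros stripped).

Executing turtle program step by step:
Start: pos=(0,0), heading=0, pen down
RT 270: heading 0 -> 90
PU: pen up
RT 90: heading 90 -> 0
PU: pen up
RT 180: heading 0 -> 180
FD 7.1: (0,0) -> (-7.1,0) [heading=180, move]
FD 10.5: (-7.1,0) -> (-17.6,0) [heading=180, move]
FD 11: (-17.6,0) -> (-28.6,0) [heading=180, move]
FD 4.8: (-28.6,0) -> (-33.4,0) [heading=180, move]
PD: pen down
PD: pen down
PD: pen down
RT 120: heading 180 -> 60
Final: pos=(-33.4,0), heading=60, 0 segment(s) drawn

Answer: -33.4 0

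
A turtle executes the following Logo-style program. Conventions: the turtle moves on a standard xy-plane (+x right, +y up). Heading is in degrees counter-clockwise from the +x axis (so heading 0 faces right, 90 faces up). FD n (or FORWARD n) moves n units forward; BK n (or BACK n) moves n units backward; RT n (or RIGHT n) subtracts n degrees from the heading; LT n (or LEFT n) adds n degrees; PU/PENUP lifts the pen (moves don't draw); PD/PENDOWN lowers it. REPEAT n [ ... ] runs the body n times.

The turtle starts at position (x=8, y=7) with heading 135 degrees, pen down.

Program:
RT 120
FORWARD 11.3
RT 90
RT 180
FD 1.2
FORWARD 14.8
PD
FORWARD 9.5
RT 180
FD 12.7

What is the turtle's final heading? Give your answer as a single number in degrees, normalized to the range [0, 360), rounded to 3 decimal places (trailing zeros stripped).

Executing turtle program step by step:
Start: pos=(8,7), heading=135, pen down
RT 120: heading 135 -> 15
FD 11.3: (8,7) -> (18.915,9.925) [heading=15, draw]
RT 90: heading 15 -> 285
RT 180: heading 285 -> 105
FD 1.2: (18.915,9.925) -> (18.604,11.084) [heading=105, draw]
FD 14.8: (18.604,11.084) -> (14.774,25.379) [heading=105, draw]
PD: pen down
FD 9.5: (14.774,25.379) -> (12.315,34.556) [heading=105, draw]
RT 180: heading 105 -> 285
FD 12.7: (12.315,34.556) -> (15.602,22.289) [heading=285, draw]
Final: pos=(15.602,22.289), heading=285, 5 segment(s) drawn

Answer: 285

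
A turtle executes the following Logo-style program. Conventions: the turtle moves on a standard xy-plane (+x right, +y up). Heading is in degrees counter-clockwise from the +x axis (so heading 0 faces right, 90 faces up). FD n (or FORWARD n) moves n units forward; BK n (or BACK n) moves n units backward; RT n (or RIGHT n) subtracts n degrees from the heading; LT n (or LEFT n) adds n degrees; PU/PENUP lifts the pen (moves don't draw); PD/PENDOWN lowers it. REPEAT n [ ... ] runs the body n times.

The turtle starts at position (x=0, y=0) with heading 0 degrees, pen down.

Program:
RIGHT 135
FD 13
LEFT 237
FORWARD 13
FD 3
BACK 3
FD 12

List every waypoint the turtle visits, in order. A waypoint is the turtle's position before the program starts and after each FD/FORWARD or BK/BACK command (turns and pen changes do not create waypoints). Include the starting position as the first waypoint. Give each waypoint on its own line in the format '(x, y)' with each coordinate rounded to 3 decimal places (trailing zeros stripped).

Executing turtle program step by step:
Start: pos=(0,0), heading=0, pen down
RT 135: heading 0 -> 225
FD 13: (0,0) -> (-9.192,-9.192) [heading=225, draw]
LT 237: heading 225 -> 102
FD 13: (-9.192,-9.192) -> (-11.895,3.524) [heading=102, draw]
FD 3: (-11.895,3.524) -> (-12.519,6.458) [heading=102, draw]
BK 3: (-12.519,6.458) -> (-11.895,3.524) [heading=102, draw]
FD 12: (-11.895,3.524) -> (-14.39,15.261) [heading=102, draw]
Final: pos=(-14.39,15.261), heading=102, 5 segment(s) drawn
Waypoints (6 total):
(0, 0)
(-9.192, -9.192)
(-11.895, 3.524)
(-12.519, 6.458)
(-11.895, 3.524)
(-14.39, 15.261)

Answer: (0, 0)
(-9.192, -9.192)
(-11.895, 3.524)
(-12.519, 6.458)
(-11.895, 3.524)
(-14.39, 15.261)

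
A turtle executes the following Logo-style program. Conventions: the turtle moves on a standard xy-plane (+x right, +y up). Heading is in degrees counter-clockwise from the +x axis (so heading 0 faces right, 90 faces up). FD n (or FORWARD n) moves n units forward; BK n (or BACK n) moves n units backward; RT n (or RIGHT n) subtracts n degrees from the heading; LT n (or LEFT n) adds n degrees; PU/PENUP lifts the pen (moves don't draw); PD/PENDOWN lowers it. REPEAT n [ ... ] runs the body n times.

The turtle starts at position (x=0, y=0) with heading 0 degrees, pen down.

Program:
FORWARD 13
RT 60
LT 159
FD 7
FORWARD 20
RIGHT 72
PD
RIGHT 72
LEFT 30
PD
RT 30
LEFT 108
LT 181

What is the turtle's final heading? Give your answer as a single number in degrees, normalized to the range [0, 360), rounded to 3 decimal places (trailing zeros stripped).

Executing turtle program step by step:
Start: pos=(0,0), heading=0, pen down
FD 13: (0,0) -> (13,0) [heading=0, draw]
RT 60: heading 0 -> 300
LT 159: heading 300 -> 99
FD 7: (13,0) -> (11.905,6.914) [heading=99, draw]
FD 20: (11.905,6.914) -> (8.776,26.668) [heading=99, draw]
RT 72: heading 99 -> 27
PD: pen down
RT 72: heading 27 -> 315
LT 30: heading 315 -> 345
PD: pen down
RT 30: heading 345 -> 315
LT 108: heading 315 -> 63
LT 181: heading 63 -> 244
Final: pos=(8.776,26.668), heading=244, 3 segment(s) drawn

Answer: 244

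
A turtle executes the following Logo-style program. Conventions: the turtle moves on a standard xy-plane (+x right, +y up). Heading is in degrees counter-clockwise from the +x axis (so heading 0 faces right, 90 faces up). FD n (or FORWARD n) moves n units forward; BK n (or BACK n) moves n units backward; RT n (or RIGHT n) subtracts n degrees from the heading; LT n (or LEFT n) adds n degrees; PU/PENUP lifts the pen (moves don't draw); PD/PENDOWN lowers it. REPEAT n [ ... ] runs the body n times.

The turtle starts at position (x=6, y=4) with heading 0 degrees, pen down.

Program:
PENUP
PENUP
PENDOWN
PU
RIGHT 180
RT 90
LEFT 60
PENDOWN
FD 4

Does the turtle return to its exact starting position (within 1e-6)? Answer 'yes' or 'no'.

Executing turtle program step by step:
Start: pos=(6,4), heading=0, pen down
PU: pen up
PU: pen up
PD: pen down
PU: pen up
RT 180: heading 0 -> 180
RT 90: heading 180 -> 90
LT 60: heading 90 -> 150
PD: pen down
FD 4: (6,4) -> (2.536,6) [heading=150, draw]
Final: pos=(2.536,6), heading=150, 1 segment(s) drawn

Start position: (6, 4)
Final position: (2.536, 6)
Distance = 4; >= 1e-6 -> NOT closed

Answer: no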